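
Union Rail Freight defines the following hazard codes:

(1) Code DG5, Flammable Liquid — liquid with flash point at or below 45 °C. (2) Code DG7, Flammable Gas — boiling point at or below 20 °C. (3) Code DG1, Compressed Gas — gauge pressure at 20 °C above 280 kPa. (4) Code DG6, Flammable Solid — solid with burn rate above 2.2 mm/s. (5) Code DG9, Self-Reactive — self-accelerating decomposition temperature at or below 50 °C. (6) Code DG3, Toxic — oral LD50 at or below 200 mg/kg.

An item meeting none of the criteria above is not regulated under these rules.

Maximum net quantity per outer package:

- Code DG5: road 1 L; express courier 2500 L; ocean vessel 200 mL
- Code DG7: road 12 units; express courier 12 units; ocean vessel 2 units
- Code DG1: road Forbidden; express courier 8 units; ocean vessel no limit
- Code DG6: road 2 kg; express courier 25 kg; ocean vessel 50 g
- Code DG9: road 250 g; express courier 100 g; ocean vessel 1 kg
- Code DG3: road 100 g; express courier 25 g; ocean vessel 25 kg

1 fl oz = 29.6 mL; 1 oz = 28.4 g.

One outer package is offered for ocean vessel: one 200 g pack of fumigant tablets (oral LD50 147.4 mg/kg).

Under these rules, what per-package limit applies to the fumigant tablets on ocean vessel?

25 kg

Fumigant tablets: oral LD50 147.4 mg/kg ≤ 200 mg/kg → Code DG3 (Toxic).
The ocean vessel limit for Code DG3 is 25 kg.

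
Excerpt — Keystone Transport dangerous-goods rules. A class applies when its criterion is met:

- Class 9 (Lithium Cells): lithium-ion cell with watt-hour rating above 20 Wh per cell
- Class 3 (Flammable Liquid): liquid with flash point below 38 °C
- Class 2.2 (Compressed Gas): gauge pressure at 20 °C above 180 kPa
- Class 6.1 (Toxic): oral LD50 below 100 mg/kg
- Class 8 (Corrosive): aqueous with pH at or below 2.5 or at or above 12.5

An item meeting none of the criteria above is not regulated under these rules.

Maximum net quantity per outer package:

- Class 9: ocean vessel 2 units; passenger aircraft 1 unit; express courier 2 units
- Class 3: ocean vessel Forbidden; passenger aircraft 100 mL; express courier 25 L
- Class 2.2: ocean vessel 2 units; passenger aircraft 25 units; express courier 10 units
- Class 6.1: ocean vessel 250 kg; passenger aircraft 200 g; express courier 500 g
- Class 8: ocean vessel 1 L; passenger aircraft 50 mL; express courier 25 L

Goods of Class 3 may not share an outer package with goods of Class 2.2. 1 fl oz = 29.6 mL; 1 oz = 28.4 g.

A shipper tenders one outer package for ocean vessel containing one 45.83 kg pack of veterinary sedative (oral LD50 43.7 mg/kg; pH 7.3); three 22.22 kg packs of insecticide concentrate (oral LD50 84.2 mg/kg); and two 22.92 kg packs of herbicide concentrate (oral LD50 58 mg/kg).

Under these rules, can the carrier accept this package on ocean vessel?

Veterinary sedative: oral LD50 43.7 mg/kg < 100 mg/kg → Class 6.1 (Toxic).
With oral LD50 84.2 mg/kg (< 100 mg/kg), the insecticide concentrate falls in Class 6.1.
Oral LD50 58 mg/kg meets the Class 6.1 criterion (Toxic), so the herbicide concentrate is Class 6.1.
Total Class 6.1: 45.83 kg + (three 22.22 kg packs = 66.66 kg) + (two 22.92 kg packs = 45.84 kg) = 158.33 kg.
That is within the Class 6.1 ocean vessel limit of 250 kg.

Yes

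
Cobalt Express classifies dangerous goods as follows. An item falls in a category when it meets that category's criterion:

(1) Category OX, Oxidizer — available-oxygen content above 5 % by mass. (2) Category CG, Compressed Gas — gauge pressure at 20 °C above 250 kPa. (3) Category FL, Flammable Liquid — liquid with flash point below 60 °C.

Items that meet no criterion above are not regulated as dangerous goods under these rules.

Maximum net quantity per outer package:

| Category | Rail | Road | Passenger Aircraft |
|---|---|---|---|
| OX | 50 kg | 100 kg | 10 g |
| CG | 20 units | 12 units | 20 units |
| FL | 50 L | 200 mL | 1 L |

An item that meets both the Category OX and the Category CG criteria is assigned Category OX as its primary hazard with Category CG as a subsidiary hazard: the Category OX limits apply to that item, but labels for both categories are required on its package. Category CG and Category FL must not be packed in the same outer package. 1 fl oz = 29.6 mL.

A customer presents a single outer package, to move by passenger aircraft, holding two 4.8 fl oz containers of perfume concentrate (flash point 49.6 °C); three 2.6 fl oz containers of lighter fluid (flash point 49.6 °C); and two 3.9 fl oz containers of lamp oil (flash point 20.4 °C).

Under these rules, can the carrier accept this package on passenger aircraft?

Perfume concentrate: flash point 49.6 °C < 60 °C → Category FL (Flammable Liquid).
With flash point 49.6 °C (< 60 °C), the lighter fluid falls in Category FL.
Flash point 20.4 °C meets the Category FL criterion (Flammable Liquid), so the lamp oil is Category FL.
Category FL net quantity: (two 4.8 fl oz containers = 284.16 mL) + (three 2.6 fl oz containers = 230.88 mL) + (two 3.9 fl oz containers = 230.88 mL) = 745.92 mL.
745.92 mL is within the passenger aircraft limit of 1 L for Category FL.

Yes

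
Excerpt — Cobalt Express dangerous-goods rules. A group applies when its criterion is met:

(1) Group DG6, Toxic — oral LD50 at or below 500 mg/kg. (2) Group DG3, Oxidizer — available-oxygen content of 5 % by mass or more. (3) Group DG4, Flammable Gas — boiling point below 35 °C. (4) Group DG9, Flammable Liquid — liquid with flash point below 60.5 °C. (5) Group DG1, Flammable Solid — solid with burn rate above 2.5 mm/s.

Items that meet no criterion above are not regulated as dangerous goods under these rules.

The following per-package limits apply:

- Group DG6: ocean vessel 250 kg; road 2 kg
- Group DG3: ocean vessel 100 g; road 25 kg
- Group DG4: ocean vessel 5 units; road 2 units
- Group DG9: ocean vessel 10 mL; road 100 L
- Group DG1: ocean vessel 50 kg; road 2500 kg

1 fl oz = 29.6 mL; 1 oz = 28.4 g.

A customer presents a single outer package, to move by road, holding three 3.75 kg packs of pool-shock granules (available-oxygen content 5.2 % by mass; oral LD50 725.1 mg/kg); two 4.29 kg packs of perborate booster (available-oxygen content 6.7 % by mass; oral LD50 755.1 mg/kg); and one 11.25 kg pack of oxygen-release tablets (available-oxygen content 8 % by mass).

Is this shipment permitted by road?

Pool-shock granules: available-oxygen content 5.2 % by mass ≥ 5 % by mass → Group DG3 (Oxidizer).
Available-oxygen content 6.7 % by mass meets the Group DG3 criterion (Oxidizer), so the perborate booster is Group DG3.
The oxygen-release tablets have available-oxygen content 8 % by mass, which is ≥ 5 % by mass, so they are Group DG3 (Oxidizer).
Total Group DG3: (three 3.75 kg packs = 11.25 kg) + (two 4.29 kg packs = 8.58 kg) + 11.25 kg = 31.08 kg.
That exceeds the Group DG3 road limit of 25 kg.

No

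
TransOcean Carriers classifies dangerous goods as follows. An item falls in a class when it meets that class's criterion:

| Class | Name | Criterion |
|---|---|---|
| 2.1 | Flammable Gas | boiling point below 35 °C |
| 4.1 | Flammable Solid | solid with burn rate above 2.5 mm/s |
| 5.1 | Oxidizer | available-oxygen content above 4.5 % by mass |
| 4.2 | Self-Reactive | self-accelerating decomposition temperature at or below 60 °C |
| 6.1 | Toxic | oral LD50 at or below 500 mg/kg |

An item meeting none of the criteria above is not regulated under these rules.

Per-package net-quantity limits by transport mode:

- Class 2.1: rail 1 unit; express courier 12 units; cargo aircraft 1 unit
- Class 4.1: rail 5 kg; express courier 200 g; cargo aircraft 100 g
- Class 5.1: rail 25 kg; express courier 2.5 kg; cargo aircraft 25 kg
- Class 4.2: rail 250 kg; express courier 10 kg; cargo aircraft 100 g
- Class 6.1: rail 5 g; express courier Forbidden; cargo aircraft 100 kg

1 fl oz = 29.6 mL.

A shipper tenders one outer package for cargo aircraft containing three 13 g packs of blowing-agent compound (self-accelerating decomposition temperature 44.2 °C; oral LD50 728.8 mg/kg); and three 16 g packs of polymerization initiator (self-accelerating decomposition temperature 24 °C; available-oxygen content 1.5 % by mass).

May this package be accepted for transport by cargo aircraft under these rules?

Yes

The blowing-agent compound has self-accelerating decomposition temperature 44.2 °C, which is ≤ 60 °C, so it is Class 4.2 (Self-Reactive).
Self-accelerating decomposition temperature 24 °C meets the Class 4.2 criterion (Self-Reactive), so the polymerization initiator is Class 4.2.
Class 4.2 net quantity: (three 13 g packs = 39 g) + (three 16 g packs = 48 g) = 87 g.
87 g is within the cargo aircraft limit of 100 g for Class 4.2.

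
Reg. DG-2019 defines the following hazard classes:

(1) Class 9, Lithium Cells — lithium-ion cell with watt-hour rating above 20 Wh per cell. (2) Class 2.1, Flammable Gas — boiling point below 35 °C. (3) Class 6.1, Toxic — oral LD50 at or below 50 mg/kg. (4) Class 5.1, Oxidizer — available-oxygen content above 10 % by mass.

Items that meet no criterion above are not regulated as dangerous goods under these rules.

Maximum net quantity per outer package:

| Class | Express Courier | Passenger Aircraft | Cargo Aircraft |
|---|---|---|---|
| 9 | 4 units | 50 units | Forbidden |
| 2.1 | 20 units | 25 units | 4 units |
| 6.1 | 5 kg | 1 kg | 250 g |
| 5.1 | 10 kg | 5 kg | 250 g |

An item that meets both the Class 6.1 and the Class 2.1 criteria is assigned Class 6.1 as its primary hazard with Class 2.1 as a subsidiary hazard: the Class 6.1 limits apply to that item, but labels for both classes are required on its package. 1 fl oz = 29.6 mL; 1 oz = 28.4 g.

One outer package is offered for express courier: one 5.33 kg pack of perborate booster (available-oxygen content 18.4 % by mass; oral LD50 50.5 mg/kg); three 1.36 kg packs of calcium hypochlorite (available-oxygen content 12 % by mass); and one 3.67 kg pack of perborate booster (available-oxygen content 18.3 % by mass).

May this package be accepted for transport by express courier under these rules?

With available-oxygen content 18.4 % by mass (> 10 % by mass), the perborate booster falls in Class 5.1.
The calcium hypochlorite has available-oxygen content 12 % by mass, which is > 10 % by mass, so it is Class 5.1 (Oxidizer).
Perborate booster: available-oxygen content 18.3 % by mass > 10 % by mass → Class 5.1 (Oxidizer).
Class 5.1 net quantity: 5.33 kg + (three 1.36 kg packs = 4.08 kg) + 3.67 kg = 13.08 kg.
That exceeds the Class 5.1 express courier limit of 10 kg.

No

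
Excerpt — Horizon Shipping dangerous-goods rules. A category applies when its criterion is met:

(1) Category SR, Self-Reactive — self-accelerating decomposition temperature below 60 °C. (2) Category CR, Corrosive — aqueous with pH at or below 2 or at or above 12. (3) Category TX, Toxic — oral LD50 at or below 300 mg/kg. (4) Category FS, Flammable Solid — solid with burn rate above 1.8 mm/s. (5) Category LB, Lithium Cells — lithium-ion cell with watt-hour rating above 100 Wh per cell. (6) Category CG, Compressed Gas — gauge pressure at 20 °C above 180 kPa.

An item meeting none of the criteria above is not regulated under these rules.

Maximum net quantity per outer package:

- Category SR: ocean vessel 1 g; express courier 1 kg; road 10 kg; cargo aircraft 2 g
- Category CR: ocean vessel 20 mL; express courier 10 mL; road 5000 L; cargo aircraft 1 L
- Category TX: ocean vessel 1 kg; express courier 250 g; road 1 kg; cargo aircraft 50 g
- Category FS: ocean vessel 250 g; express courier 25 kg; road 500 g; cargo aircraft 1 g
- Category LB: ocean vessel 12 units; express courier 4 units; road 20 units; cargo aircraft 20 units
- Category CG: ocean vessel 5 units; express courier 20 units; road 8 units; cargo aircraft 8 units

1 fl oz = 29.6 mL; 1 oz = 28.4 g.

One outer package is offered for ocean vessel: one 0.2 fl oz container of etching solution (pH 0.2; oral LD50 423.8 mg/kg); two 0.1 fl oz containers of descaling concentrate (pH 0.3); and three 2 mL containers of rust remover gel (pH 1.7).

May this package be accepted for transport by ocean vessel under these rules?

Yes

Etching solution: pH 0.2 ≤ 2 → Category CR (Corrosive).
Descaling concentrate: pH 0.3 ≤ 2 → Category CR (Corrosive).
Rust remover gel: pH 1.7 ≤ 2 → Category CR (Corrosive).
Category CR net quantity: (one 0.2 fl oz container = 5.92 mL) + (two 0.1 fl oz containers = 5.92 mL) + (three 2 mL containers = 6 mL) = 17.84 mL.
17.84 mL ≤ 20 mL (ocean vessel limit, Category CR) — within limit.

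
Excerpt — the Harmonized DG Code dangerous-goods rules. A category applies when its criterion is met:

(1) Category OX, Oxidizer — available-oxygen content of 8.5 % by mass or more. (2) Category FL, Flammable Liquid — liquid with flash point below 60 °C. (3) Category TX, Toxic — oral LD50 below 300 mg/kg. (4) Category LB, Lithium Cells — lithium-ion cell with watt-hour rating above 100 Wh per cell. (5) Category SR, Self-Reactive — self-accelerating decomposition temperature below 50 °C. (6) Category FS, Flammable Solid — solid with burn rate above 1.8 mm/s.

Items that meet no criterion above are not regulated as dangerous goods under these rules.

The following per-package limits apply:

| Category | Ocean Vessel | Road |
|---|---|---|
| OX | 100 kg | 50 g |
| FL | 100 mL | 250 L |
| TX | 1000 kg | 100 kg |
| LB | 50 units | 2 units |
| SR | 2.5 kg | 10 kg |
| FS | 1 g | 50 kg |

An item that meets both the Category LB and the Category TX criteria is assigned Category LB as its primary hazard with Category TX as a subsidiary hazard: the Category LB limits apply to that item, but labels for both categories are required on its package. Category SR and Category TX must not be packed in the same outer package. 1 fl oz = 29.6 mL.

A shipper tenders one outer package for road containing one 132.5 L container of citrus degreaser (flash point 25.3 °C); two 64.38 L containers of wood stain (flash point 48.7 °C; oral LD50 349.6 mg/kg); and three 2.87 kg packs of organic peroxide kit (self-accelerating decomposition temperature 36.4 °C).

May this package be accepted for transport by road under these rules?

Citrus degreaser: flash point 25.3 °C < 60 °C → Category FL (Flammable Liquid).
Wood stain: flash point 48.7 °C < 60 °C → Category FL (Flammable Liquid).
Self-accelerating decomposition temperature 36.4 °C meets the Category SR criterion (Self-Reactive), so the organic peroxide kit is Category SR.
Total Category FL: 132.5 L + (two 64.38 L containers = 128.76 L) = 261.26 L.
261.26 L > 250 L (road limit, Category FL) — over the limit.
Category SR quantity: three 2.87 kg packs = 8.61 kg.
That is within the Category SR road limit of 10 kg.
The segregation rule (Category SR with Category TX) does not apply to Category FL with Category SR.

No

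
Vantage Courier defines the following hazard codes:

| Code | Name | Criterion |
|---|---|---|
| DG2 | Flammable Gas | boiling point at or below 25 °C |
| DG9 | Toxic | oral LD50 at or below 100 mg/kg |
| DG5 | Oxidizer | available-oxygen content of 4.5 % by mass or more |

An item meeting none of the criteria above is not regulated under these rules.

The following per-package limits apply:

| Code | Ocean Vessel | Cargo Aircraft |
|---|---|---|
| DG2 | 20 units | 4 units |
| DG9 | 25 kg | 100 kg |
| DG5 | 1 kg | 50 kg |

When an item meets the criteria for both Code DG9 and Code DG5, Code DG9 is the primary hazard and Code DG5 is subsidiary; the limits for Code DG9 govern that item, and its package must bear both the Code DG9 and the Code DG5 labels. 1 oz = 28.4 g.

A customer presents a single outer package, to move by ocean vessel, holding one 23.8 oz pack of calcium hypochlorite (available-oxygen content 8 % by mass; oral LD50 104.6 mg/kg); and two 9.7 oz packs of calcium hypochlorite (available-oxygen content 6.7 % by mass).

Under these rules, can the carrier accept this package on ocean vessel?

With available-oxygen content 8 % by mass (≥ 4.5 % by mass), the calcium hypochlorite falls in Code DG5.
The calcium hypochlorite has available-oxygen content 6.7 % by mass, which is ≥ 4.5 % by mass, so it is Code DG5 (Oxidizer).
Total Code DG5: (one 23.8 oz pack = 675.92 g) + (two 9.7 oz packs = 550.96 g) = 1226.88 g.
1226.88 g > 1 kg (ocean vessel limit, Code DG5) — over the limit.

No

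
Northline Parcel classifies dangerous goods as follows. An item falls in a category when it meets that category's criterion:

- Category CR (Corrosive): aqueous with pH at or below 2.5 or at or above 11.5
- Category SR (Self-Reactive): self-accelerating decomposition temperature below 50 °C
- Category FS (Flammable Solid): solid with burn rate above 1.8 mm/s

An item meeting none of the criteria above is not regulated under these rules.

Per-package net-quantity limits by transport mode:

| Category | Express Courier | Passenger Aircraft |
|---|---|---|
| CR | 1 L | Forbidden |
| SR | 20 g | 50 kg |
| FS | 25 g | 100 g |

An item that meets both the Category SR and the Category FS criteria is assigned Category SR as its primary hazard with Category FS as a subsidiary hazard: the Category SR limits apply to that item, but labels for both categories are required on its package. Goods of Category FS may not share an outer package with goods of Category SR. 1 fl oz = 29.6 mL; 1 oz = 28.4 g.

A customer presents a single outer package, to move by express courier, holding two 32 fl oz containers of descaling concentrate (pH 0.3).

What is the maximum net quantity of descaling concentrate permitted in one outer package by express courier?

1 L

pH 0.3 meets the Category CR criterion (Corrosive), so the descaling concentrate is Category CR.
The express courier limit for Category CR is 1 L.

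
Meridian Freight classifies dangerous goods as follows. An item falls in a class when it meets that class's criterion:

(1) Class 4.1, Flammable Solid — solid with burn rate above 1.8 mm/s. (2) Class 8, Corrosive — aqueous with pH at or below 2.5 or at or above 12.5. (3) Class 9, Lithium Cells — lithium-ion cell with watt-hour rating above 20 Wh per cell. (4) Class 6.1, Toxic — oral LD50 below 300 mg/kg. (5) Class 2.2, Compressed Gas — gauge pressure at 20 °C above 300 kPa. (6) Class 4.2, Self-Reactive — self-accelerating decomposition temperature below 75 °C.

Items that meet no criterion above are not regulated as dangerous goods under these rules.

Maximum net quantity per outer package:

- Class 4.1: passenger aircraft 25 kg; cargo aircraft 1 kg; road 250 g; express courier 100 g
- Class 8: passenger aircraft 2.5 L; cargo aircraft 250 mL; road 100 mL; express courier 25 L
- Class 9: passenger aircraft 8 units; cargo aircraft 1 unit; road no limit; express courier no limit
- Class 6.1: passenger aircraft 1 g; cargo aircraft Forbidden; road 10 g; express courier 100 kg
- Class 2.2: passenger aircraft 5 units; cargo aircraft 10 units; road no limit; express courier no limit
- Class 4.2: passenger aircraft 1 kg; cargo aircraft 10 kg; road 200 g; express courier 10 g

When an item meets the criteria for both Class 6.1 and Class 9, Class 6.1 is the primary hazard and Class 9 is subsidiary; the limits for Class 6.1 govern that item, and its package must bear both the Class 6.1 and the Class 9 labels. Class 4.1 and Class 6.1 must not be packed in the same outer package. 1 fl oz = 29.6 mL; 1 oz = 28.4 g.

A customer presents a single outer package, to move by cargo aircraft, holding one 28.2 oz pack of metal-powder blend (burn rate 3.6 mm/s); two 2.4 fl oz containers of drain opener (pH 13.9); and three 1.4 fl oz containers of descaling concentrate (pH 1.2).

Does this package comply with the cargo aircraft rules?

No

The metal-powder blend has burn rate 3.6 mm/s, which is > 1.8 mm/s, so it is Class 4.1 (Flammable Solid).
The drain opener has pH 13.9, which is ≥ 12.5, so it is Class 8 (Corrosive).
The descaling concentrate has pH 1.2, which is ≤ 2.5, so it is Class 8 (Corrosive).
Total Class 8: (two 2.4 fl oz containers = 142.08 mL) + (three 1.4 fl oz containers = 124.32 mL) = 266.4 mL.
That exceeds the Class 8 cargo aircraft limit of 250 mL.
Class 4.1 quantity: one 28.2 oz pack = 800.88 g.
800.88 g is within the cargo aircraft limit of 1 kg for Class 4.1.
The segregation rule (Class 4.1 with Class 6.1) does not apply to Class 8 with Class 4.1.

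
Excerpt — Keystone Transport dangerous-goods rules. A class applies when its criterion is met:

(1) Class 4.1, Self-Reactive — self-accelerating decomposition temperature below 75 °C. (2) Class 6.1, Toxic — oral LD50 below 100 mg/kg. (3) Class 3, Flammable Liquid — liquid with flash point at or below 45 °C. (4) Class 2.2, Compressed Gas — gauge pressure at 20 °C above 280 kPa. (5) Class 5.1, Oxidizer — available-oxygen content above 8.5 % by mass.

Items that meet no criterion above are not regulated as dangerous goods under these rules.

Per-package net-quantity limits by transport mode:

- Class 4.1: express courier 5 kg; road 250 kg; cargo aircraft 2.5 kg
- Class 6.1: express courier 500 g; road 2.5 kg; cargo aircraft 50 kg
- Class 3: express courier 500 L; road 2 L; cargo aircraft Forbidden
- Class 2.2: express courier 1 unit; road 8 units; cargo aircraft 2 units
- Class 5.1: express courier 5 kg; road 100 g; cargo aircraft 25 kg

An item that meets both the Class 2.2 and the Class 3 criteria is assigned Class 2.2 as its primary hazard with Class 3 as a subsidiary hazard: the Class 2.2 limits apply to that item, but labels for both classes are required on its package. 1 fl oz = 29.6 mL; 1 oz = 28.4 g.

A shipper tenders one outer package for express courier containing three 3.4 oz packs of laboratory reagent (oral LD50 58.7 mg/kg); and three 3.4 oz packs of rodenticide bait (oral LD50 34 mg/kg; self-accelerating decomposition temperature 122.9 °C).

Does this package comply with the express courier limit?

The laboratory reagent has oral LD50 58.7 mg/kg, which is < 100 mg/kg, so it is Class 6.1 (Toxic).
The rodenticide bait has oral LD50 34 mg/kg, which is < 100 mg/kg, so it is Class 6.1 (Toxic).
Class 6.1 net quantity: (three 3.4 oz packs = 289.68 g) + (three 3.4 oz packs = 289.68 g) = 579.36 g.
That exceeds the Class 6.1 express courier limit of 500 g.

No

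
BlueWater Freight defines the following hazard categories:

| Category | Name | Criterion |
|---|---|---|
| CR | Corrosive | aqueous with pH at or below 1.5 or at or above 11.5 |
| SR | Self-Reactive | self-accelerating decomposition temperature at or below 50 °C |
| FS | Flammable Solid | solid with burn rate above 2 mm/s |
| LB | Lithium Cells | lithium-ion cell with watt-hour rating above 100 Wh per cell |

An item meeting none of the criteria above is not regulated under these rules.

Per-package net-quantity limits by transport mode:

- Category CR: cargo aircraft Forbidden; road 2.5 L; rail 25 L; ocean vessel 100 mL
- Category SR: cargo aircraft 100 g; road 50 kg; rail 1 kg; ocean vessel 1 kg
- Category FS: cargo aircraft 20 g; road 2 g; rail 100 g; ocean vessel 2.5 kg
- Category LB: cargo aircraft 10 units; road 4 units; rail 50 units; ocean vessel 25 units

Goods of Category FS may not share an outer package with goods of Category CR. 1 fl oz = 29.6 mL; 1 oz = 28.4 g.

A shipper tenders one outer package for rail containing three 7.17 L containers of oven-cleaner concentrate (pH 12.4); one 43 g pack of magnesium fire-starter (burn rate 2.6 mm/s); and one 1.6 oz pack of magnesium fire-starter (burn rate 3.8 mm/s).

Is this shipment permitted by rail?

No

With pH 12.4 (≥ 11.5), the oven-cleaner concentrate falls in Category CR.
The magnesium fire-starter has burn rate 2.6 mm/s, which is > 2 mm/s, so it is Category FS (Flammable Solid).
Burn rate 3.8 mm/s meets the Category FS criterion (Flammable Solid), so the magnesium fire-starter is Category FS.
Category FS net quantity: 43 g + (one 1.6 oz pack = 45.44 g) = 88.44 g.
That is within the Category FS rail limit of 100 g.
Category CR quantity: three 7.17 L containers = 21.51 L.
That is within the Category CR rail limit of 25 L.
Category FS and Category CR may not share an outer package.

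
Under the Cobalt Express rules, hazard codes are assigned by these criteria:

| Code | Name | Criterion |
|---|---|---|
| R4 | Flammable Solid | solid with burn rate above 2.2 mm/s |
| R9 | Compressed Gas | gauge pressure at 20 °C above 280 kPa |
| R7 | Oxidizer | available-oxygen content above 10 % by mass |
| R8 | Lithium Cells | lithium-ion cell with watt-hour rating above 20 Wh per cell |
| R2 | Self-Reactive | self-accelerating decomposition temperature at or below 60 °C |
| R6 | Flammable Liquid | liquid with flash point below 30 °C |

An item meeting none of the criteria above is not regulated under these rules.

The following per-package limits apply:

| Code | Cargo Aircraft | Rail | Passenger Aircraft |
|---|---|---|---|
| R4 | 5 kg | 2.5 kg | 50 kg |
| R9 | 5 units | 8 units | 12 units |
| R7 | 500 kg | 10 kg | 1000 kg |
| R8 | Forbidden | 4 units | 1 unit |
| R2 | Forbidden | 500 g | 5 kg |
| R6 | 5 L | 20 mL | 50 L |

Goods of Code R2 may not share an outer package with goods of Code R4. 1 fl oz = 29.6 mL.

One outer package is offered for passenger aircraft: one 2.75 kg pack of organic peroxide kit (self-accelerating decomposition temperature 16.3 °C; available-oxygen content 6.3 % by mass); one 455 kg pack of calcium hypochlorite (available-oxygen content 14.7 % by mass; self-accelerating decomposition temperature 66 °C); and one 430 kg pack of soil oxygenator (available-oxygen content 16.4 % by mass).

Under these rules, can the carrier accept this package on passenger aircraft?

Yes

The organic peroxide kit has self-accelerating decomposition temperature 16.3 °C, which is ≤ 60 °C, so it is Code R2 (Self-Reactive).
Available-oxygen content 14.7 % by mass meets the Code R7 criterion (Oxidizer), so the calcium hypochlorite is Code R7.
The soil oxygenator has available-oxygen content 16.4 % by mass, which is > 10 % by mass, so it is Code R7 (Oxidizer).
Code R2 quantity: 2.75 kg.
2.75 kg is within the passenger aircraft limit of 5 kg for Code R2.
Code R7 net quantity: 455 kg + 430 kg = 885 kg.
885 kg ≤ 1000 kg (passenger aircraft limit, Code R7) — within limit.
The segregation rule (Code R2 with Code R4) does not apply to Code R2 with Code R7.
Every hazard code is within its passenger aircraft limit and no segregation rule is violated.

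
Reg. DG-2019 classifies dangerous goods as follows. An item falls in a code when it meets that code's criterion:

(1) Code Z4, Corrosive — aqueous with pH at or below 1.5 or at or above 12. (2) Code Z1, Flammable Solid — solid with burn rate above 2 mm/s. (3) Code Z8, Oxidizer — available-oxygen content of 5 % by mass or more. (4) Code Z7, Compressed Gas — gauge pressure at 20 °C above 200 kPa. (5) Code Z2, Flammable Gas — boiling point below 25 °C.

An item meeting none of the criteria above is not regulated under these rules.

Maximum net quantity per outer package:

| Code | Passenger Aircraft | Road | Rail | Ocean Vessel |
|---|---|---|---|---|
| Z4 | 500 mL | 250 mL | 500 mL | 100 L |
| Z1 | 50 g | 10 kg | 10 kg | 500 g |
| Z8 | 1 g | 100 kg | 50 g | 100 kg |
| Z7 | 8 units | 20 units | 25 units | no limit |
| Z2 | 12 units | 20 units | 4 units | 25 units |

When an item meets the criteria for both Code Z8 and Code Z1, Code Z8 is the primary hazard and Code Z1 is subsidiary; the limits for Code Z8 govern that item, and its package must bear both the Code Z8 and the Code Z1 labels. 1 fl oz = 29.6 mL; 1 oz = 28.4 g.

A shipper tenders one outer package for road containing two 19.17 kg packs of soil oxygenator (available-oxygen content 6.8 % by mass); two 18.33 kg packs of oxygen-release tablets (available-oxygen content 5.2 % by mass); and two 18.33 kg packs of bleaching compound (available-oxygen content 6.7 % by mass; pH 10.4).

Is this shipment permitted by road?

No

With available-oxygen content 6.8 % by mass (≥ 5 % by mass), the soil oxygenator falls in Code Z8.
Available-oxygen content 5.2 % by mass meets the Code Z8 criterion (Oxidizer), so the oxygen-release tablets are Code Z8.
With available-oxygen content 6.7 % by mass (≥ 5 % by mass), the bleaching compound falls in Code Z8.
Code Z8 net quantity: (two 19.17 kg packs = 38.34 kg) + (two 18.33 kg packs = 36.66 kg) + (two 18.33 kg packs = 36.66 kg) = 111.66 kg.
That exceeds the Code Z8 road limit of 100 kg.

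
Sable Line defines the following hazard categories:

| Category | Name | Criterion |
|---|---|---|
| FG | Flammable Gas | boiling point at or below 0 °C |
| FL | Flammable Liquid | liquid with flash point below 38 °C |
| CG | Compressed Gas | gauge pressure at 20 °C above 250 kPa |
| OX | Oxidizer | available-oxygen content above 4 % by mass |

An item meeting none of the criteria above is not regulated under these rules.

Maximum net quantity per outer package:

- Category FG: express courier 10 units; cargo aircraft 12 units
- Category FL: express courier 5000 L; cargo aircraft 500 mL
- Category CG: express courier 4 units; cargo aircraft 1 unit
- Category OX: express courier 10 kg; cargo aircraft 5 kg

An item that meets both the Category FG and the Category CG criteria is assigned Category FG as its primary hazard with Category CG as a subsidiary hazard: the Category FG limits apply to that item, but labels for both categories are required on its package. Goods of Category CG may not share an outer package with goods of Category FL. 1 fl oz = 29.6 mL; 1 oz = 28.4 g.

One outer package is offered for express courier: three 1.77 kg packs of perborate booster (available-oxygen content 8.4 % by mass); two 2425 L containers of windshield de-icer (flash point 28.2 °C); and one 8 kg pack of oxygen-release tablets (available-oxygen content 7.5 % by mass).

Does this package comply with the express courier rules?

No

With available-oxygen content 8.4 % by mass (> 4 % by mass), the perborate booster falls in Category OX.
With flash point 28.2 °C (< 38 °C), the windshield de-icer falls in Category FL.
Oxygen-release tablets: available-oxygen content 7.5 % by mass > 4 % by mass → Category OX (Oxidizer).
Total Category OX: (three 1.77 kg packs = 5.31 kg) + 8 kg = 13.31 kg.
That exceeds the Category OX express courier limit of 10 kg.
Category FL quantity: two 2425 L containers = 4850 L.
4850 L ≤ 5000 L (express courier limit, Category FL) — within limit.
The segregation rule (Category CG with Category FL) does not apply to Category OX with Category FL.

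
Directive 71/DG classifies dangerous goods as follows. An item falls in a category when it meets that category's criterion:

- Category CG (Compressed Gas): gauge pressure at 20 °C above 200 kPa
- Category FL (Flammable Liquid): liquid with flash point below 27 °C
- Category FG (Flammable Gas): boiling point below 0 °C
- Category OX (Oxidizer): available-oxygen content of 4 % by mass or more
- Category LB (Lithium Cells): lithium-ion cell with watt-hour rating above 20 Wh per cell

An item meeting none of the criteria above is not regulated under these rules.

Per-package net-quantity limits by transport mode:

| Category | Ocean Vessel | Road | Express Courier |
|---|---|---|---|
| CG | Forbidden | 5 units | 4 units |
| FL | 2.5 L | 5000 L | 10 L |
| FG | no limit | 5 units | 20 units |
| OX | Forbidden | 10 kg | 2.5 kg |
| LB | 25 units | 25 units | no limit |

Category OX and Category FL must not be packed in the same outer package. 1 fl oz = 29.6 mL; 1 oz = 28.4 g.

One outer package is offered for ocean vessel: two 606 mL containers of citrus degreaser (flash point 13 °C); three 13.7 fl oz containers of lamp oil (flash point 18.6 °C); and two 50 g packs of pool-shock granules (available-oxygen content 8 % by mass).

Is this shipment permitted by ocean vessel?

The citrus degreaser has flash point 13 °C, which is < 27 °C, so it is Category FL (Flammable Liquid).
The lamp oil has flash point 18.6 °C, which is < 27 °C, so it is Category FL (Flammable Liquid).
Available-oxygen content 8 % by mass meets the Category OX criterion (Oxidizer), so the pool-shock granules are Category OX.
Category OX quantity: two 50 g packs = 100 g.
Category OX is Forbidden by ocean vessel.
Category FL net quantity: (two 606 mL containers = 1.212 L) + (three 13.7 fl oz containers = 1216.56 mL) = 2428.56 mL.
That is within the Category FL ocean vessel limit of 2.5 L.
Category OX and Category FL may not share an outer package.

No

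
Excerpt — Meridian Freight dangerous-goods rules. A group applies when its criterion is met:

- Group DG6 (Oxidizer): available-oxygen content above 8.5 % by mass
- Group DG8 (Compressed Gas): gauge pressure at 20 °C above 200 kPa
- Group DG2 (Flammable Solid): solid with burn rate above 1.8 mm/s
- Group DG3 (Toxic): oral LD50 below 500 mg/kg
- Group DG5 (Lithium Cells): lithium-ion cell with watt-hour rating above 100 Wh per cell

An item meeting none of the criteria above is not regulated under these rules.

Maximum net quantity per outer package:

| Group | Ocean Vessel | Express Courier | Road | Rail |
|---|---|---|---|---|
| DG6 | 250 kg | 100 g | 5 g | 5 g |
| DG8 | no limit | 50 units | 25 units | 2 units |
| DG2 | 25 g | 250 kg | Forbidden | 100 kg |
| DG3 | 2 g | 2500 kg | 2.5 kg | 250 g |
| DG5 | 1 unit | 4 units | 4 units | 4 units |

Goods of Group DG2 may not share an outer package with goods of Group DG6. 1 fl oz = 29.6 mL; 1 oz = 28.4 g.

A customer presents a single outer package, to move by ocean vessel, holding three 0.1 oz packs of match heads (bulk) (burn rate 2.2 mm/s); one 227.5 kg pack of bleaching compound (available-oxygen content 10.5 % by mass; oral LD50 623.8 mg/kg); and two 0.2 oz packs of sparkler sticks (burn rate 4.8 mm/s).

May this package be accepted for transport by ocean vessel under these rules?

No

Burn rate 2.2 mm/s meets the Group DG2 criterion (Flammable Solid), so the match heads (bulk) are Group DG2.
Available-oxygen content 10.5 % by mass meets the Group DG6 criterion (Oxidizer), so the bleaching compound is Group DG6.
The sparkler sticks have burn rate 4.8 mm/s, which is > 1.8 mm/s, so they are Group DG2 (Flammable Solid).
Total Group DG2: (three 0.1 oz packs = 8.52 g) + (two 0.2 oz packs = 11.36 g) = 19.88 g.
19.88 g ≤ 25 g (ocean vessel limit, Group DG2) — within limit.
Group DG6 quantity: 227.5 kg.
That is within the Group DG6 ocean vessel limit of 250 kg.
Group DG2 and Group DG6 may not share an outer package.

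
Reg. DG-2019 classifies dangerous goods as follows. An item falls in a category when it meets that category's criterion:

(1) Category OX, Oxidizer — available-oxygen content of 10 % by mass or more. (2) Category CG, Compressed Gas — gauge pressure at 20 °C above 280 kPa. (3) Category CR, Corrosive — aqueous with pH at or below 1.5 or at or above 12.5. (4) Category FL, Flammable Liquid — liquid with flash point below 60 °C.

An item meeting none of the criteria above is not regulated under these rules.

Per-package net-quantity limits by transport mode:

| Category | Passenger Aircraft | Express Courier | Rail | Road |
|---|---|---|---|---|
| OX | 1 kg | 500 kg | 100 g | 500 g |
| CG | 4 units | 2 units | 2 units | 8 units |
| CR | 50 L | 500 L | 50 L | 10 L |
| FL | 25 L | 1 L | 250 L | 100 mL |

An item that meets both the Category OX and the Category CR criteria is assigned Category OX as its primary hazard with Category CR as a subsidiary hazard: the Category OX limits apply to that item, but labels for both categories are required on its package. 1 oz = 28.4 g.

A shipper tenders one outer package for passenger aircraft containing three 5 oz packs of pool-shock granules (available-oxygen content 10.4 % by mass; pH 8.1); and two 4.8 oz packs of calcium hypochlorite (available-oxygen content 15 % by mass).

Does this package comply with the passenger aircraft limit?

Yes

Available-oxygen content 10.4 % by mass meets the Category OX criterion (Oxidizer), so the pool-shock granules are Category OX.
With available-oxygen content 15 % by mass (≥ 10 % by mass), the calcium hypochlorite falls in Category OX.
Total Category OX: (three 5 oz packs = 426 g) + (two 4.8 oz packs = 272.64 g) = 698.64 g.
That is within the Category OX passenger aircraft limit of 1 kg.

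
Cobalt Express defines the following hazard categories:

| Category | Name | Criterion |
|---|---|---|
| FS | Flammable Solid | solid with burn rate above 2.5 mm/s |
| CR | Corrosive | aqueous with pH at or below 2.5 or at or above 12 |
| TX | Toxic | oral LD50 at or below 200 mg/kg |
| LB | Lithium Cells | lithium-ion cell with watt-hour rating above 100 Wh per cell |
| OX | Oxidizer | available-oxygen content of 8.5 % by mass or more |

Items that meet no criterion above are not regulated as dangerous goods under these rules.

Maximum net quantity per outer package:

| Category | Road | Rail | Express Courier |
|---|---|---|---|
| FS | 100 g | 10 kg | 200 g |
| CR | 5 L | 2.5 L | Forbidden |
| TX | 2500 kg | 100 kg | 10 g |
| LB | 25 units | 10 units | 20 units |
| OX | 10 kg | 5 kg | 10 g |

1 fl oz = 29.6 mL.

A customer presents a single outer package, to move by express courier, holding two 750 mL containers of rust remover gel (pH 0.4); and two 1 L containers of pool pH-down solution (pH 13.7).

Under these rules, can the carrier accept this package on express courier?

No

With pH 0.4 (≤ 2.5), the rust remover gel falls in Category CR.
Pool pH-down solution: pH 13.7 ≥ 12 → Category CR (Corrosive).
Total Category CR: (two 750 mL containers = 1.5 L) + (two 1 L containers = 2 L) = 3.5 L.
Category CR is Forbidden by express courier.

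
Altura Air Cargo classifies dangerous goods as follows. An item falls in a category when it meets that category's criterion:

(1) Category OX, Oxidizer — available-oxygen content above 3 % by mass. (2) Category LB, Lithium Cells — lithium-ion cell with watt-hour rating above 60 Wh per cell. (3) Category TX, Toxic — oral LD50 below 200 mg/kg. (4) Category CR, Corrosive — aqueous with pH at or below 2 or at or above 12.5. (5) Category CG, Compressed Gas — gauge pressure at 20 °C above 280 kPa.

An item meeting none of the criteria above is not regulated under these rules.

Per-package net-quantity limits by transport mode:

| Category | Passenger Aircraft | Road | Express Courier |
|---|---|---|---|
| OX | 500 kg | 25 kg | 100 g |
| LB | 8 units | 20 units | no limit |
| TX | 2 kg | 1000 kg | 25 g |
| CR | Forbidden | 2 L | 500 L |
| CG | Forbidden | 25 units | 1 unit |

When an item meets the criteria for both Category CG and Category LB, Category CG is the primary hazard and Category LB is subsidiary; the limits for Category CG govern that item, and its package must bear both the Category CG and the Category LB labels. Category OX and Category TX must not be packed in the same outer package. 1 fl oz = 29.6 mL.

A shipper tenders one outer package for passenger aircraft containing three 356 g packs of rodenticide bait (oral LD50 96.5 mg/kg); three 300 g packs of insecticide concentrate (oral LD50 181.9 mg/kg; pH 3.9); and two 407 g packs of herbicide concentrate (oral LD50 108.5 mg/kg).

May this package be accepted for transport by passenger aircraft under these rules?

No

With oral LD50 96.5 mg/kg (< 200 mg/kg), the rodenticide bait falls in Category TX.
The insecticide concentrate has oral LD50 181.9 mg/kg, which is < 200 mg/kg, so it is Category TX (Toxic).
Oral LD50 108.5 mg/kg meets the Category TX criterion (Toxic), so the herbicide concentrate is Category TX.
Total Category TX: (three 356 g packs = 1.068 kg) + (three 300 g packs = 900 g) + (two 407 g packs = 814 g) = 2.782 kg.
2.782 kg exceeds the passenger aircraft limit of 2 kg for Category TX.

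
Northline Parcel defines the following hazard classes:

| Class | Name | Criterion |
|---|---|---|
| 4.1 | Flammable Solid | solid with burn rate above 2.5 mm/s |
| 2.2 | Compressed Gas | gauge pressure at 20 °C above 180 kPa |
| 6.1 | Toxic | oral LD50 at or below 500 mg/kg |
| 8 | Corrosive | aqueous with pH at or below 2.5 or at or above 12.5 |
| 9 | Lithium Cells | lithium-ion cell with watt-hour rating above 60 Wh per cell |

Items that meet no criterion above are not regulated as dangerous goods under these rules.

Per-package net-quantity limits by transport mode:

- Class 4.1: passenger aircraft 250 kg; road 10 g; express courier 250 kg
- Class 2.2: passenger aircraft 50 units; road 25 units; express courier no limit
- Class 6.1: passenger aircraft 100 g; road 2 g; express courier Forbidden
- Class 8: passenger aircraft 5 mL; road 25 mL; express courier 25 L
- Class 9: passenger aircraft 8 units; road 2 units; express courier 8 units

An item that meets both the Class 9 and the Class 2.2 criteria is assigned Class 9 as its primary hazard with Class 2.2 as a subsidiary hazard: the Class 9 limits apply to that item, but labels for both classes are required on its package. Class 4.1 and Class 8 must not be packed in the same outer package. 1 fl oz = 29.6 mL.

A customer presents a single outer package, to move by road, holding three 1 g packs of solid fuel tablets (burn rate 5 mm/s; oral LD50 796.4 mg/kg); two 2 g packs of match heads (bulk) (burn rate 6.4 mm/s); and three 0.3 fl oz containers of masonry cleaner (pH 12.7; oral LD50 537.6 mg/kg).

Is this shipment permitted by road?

Solid fuel tablets: burn rate 5 mm/s > 2.5 mm/s → Class 4.1 (Flammable Solid).
The match heads (bulk) have burn rate 6.4 mm/s, which is > 2.5 mm/s, so they are Class 4.1 (Flammable Solid).
pH 12.7 meets the Class 8 criterion (Corrosive), so the masonry cleaner is Class 8.
Total Class 4.1: (three 1 g packs = 3 g) + (two 2 g packs = 4 g) = 7 g.
7 g ≤ 10 g (road limit, Class 4.1) — within limit.
Class 8 quantity: three 0.3 fl oz containers = 26.64 mL.
That exceeds the Class 8 road limit of 25 mL.
Class 4.1 and Class 8 may not share an outer package.

No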